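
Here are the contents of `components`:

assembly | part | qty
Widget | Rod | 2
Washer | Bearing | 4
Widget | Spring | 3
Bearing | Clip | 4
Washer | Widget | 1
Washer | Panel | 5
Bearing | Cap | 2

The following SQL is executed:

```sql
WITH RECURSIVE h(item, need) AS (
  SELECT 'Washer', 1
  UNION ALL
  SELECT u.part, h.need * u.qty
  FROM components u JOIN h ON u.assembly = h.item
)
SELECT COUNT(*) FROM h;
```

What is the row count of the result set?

Base: (Washer, need=1).
Iteration 1: components of {Washer} -> Bearing = 1*4 = 4, Panel = 1*5 = 5, Widget = 1*1 = 1.
Iteration 2: components of {Bearing,Panel,Widget} -> Cap = 4*2 = 8, Clip = 4*4 = 16, Rod = 1*2 = 2, Spring = 1*3 = 3.
Iteration 3: no further components; recursion stops.
Total rows emitted: 8.

8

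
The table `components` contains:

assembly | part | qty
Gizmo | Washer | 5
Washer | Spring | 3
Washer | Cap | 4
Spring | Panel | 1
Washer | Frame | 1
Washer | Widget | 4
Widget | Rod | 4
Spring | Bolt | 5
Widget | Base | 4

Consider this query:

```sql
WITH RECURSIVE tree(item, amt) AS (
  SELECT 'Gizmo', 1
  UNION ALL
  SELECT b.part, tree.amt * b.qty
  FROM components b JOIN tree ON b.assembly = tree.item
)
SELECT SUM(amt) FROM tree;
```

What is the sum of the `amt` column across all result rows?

316

Base: (Gizmo, amt=1).
Iteration 1: components of {Gizmo} -> Washer = 1*5 = 5.
Iteration 2: components of {Washer} -> Cap = 5*4 = 20, Frame = 5*1 = 5, Spring = 5*3 = 15, Widget = 5*4 = 20.
Iteration 3: components of {Cap,Frame,Spring,Widget} -> Base = 20*4 = 80, Bolt = 15*5 = 75, Panel = 15*1 = 15, Rod = 20*4 = 80.
Iteration 4: no further components; recursion stops.
SUM(amt) = 1 + 5 + 15 + 20 + 5 + 20 + 15 + 75 + 80 + 80 = 316.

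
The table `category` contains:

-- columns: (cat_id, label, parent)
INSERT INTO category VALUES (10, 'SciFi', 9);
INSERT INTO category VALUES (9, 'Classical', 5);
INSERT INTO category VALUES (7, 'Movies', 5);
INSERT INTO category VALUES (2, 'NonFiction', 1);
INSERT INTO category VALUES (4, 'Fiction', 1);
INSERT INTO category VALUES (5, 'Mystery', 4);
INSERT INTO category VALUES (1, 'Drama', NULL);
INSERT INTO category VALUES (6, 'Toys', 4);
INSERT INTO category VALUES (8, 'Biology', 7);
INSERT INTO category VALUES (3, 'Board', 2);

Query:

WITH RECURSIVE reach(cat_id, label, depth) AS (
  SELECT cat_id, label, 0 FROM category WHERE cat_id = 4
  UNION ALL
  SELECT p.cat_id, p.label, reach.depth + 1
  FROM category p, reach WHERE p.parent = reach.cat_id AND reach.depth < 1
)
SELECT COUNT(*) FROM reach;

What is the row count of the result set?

Base: cat_id=4 (Fiction) at depth 0.
Iteration 1: rows with parent in {4} -> Mystery (id 5, depth 1), Toys (id 6, depth 1).
Iteration 2: depth < 1 fails for all current rows; recursion stops.
Total rows emitted: 3.

3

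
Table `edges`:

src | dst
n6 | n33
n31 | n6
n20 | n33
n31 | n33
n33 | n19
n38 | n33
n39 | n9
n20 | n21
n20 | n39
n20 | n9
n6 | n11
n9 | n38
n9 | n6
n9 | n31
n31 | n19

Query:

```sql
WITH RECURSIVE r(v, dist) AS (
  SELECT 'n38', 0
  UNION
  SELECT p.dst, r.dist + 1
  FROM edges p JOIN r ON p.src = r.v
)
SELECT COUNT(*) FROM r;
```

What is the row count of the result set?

3

Base: (n38, dist=0).
Iteration 1: edges from {n38} -> (n33, dist=1).
Iteration 2: edges from {n33} -> (n19, dist=2).
Iteration 3: no outgoing edges from {n19}; recursion stops.
Total rows emitted: 3.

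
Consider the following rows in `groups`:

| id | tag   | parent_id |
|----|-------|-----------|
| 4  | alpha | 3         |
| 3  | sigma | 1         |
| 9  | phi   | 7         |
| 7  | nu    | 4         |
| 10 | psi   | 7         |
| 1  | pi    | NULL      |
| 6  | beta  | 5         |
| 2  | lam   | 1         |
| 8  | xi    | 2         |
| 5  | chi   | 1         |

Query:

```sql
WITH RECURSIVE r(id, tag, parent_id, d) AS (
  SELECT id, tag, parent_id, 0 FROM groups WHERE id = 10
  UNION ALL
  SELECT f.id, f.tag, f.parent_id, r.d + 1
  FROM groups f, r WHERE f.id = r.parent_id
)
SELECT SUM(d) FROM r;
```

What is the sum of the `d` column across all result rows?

10

Base: id=10 (psi), parent_id=7, d 0.
Iteration 1: join on id=7 -> nu (id 7, parent_id=4, d 1).
Iteration 2: join on id=4 -> alpha (id 4, parent_id=3, d 2).
Iteration 3: join on id=3 -> sigma (id 3, parent_id=1, d 3).
Iteration 4: join on id=1 -> pi (id 1, parent_id=NULL, d 4).
Iteration 5: parent_id is NULL; no match; recursion stops.
SUM(d) = 0 + 1 + 2 + 3 + 4 = 10.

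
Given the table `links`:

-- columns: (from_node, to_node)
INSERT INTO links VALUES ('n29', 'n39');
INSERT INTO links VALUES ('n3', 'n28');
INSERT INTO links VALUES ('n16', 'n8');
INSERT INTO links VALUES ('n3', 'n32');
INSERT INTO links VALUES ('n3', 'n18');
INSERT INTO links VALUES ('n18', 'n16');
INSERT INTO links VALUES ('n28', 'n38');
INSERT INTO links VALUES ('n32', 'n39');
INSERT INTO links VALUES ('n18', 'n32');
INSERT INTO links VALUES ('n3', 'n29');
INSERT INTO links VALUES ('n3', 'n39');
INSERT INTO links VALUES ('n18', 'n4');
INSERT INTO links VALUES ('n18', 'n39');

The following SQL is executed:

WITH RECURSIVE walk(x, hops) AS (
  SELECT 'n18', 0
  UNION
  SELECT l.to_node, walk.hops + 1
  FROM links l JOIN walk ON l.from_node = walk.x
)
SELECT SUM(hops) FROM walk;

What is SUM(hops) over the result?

8

Base: (n18, hops=0).
Iteration 1: edges from {n18} -> (n16, hops=1), (n32, hops=1), (n39, hops=1), (n4, hops=1).
Iteration 2: edges from {n16,n32,n39,n4} -> (n39, hops=2), (n8, hops=2).
Iteration 3: no outgoing edges from {n39,n8}; recursion stops.
SUM(hops) = 0 + 1 + 1 + 1 + 1 + 2 + 2 = 8.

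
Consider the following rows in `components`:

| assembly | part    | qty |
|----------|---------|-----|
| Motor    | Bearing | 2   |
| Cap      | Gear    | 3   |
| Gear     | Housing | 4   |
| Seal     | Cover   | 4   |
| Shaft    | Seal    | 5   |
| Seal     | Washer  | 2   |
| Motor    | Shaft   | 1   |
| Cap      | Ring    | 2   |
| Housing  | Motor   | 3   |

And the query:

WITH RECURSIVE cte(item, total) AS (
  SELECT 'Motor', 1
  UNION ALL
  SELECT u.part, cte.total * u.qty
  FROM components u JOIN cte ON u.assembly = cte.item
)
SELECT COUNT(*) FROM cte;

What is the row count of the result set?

Base: (Motor, total=1).
Iteration 1: components of {Motor} -> Bearing = 1*2 = 2, Shaft = 1*1 = 1.
Iteration 2: components of {Bearing,Shaft} -> Seal = 1*5 = 5.
Iteration 3: components of {Seal} -> Cover = 5*4 = 20, Washer = 5*2 = 10.
Iteration 4: no further components; recursion stops.
Total rows emitted: 6.

6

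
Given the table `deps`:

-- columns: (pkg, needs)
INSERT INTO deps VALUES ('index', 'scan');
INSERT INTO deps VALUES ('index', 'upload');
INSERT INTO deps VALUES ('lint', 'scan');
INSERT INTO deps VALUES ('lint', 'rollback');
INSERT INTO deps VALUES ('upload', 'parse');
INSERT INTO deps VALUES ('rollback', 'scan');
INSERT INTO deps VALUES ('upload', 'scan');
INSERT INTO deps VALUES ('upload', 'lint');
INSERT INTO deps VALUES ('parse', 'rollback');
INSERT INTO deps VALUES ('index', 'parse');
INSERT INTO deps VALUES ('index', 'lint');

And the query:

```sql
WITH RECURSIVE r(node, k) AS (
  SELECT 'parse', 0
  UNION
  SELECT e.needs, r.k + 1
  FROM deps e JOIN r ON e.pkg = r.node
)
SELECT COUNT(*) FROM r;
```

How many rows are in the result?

Base: (parse, k=0).
Iteration 1: edges from {parse} -> (rollback, k=1).
Iteration 2: edges from {rollback} -> (scan, k=2).
Iteration 3: no outgoing edges from {scan}; recursion stops.
Total rows emitted: 3.

3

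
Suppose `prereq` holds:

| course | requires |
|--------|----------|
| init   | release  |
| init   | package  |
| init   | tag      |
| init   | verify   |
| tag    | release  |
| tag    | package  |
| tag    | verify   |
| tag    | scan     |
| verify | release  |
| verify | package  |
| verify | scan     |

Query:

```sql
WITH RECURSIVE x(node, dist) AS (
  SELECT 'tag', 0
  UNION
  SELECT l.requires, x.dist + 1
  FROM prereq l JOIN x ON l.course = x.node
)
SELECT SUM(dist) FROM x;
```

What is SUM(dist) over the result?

Base: (tag, dist=0).
Iteration 1: edges from {tag} -> (package, dist=1), (release, dist=1), (scan, dist=1), (verify, dist=1).
Iteration 2: edges from {package,release,scan,verify} -> (package, dist=2), (release, dist=2), (scan, dist=2).
Iteration 3: no outgoing edges from {package,release,scan}; recursion stops.
SUM(dist) = 0 + 1 + 1 + 1 + 1 + 2 + 2 + 2 = 10.

10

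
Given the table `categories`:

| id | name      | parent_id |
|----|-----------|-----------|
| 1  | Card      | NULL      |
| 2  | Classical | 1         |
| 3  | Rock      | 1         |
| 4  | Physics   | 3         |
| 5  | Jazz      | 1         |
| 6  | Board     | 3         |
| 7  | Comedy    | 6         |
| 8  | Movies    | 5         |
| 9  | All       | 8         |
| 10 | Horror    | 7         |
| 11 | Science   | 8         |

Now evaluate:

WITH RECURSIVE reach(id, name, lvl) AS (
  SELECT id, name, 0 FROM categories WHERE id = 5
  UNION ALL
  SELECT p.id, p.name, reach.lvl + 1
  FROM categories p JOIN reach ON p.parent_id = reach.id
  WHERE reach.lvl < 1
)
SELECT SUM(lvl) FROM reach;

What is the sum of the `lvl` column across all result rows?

Base: id=5 (Jazz) at lvl 0.
Iteration 1: rows with parent_id in {5} -> Movies (id 8, lvl 1).
Iteration 2: lvl < 1 fails for all current rows; recursion stops.
SUM(lvl) = 0 + 1 = 1.

1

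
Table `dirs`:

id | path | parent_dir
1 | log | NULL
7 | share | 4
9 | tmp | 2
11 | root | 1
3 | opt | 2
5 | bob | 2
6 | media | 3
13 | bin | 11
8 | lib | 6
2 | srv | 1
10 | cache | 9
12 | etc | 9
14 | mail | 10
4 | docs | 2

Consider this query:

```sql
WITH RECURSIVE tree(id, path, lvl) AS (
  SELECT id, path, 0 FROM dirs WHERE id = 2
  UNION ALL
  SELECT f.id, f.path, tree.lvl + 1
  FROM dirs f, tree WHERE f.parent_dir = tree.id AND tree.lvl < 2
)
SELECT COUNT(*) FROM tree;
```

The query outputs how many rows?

9

Base: id=2 (srv) at lvl 0.
Iteration 1: rows with parent_dir in {2} -> opt (id 3, lvl 1), docs (id 4, lvl 1), bob (id 5, lvl 1), tmp (id 9, lvl 1).
Iteration 2: rows with parent_dir in {3,4,5,9} -> media (id 6, lvl 2), share (id 7, lvl 2), cache (id 10, lvl 2), etc (id 12, lvl 2).
Iteration 3: lvl < 2 fails for all current rows; recursion stops.
Total rows emitted: 9.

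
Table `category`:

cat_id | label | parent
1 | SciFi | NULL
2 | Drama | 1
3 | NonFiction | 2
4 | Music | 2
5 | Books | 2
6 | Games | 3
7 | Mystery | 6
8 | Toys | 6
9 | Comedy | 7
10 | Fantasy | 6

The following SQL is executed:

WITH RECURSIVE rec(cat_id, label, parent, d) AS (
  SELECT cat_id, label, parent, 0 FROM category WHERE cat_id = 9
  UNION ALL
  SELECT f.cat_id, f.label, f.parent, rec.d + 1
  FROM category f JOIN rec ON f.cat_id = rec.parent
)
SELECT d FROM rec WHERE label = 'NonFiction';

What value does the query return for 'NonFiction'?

3

Base: cat_id=9 (Comedy), parent=7, d 0.
Iteration 1: join on cat_id=7 -> Mystery (id 7, parent=6, d 1).
Iteration 2: join on cat_id=6 -> Games (id 6, parent=3, d 2).
Iteration 3: join on cat_id=3 -> NonFiction (id 3, parent=2, d 3).
Iteration 4: join on cat_id=2 -> Drama (id 2, parent=1, d 4).
Iteration 5: join on cat_id=1 -> SciFi (id 1, parent=NULL, d 5).
Iteration 6: parent is NULL; no match; recursion stops.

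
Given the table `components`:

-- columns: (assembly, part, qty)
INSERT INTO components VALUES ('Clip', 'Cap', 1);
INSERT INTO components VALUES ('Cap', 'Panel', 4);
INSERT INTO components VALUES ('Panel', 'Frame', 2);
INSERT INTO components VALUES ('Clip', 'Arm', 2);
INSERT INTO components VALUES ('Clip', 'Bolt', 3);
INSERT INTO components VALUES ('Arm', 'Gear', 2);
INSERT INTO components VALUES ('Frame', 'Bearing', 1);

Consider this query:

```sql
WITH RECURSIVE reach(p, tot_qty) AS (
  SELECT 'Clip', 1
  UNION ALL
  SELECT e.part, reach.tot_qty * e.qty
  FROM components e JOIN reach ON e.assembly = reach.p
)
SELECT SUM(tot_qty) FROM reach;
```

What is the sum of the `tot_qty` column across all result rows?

Base: (Clip, tot_qty=1).
Iteration 1: components of {Clip} -> Arm = 1*2 = 2, Bolt = 1*3 = 3, Cap = 1*1 = 1.
Iteration 2: components of {Arm,Bolt,Cap} -> Gear = 2*2 = 4, Panel = 1*4 = 4.
Iteration 3: components of {Gear,Panel} -> Frame = 4*2 = 8.
Iteration 4: components of {Frame} -> Bearing = 8*1 = 8.
Iteration 5: no further components; recursion stops.
SUM(tot_qty) = 1 + 1 + 2 + 3 + 4 + 4 + 8 + 8 = 31.

31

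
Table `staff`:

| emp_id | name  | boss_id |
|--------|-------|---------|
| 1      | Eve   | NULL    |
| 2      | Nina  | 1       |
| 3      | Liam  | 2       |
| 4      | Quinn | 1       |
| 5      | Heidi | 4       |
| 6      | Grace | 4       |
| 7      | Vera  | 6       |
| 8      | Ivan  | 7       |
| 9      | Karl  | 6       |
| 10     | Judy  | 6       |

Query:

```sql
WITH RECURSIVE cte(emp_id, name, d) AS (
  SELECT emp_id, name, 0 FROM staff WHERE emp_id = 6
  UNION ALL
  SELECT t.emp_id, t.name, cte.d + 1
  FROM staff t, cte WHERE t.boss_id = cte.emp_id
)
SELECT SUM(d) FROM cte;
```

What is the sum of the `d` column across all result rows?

5

Base: emp_id=6 (Grace) at d 0.
Iteration 1: rows with boss_id in {6} -> Vera (id 7, d 1), Karl (id 9, d 1), Judy (id 10, d 1).
Iteration 2: rows with boss_id in {7,9,10} -> Ivan (id 8, d 2).
Iteration 3: no rows with boss_id in {8}; recursion stops.
SUM(d) = 0 + 1 + 1 + 1 + 2 = 5.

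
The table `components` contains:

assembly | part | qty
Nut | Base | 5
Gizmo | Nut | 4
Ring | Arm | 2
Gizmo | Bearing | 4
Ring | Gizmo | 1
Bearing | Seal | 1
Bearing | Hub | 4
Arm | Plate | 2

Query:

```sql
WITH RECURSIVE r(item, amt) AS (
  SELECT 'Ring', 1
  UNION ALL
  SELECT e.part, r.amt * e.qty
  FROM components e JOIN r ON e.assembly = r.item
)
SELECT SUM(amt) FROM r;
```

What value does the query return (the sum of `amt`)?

56

Base: (Ring, amt=1).
Iteration 1: components of {Ring} -> Arm = 1*2 = 2, Gizmo = 1*1 = 1.
Iteration 2: components of {Arm,Gizmo} -> Bearing = 1*4 = 4, Nut = 1*4 = 4, Plate = 2*2 = 4.
Iteration 3: components of {Bearing,Nut,Plate} -> Base = 4*5 = 20, Hub = 4*4 = 16, Seal = 4*1 = 4.
Iteration 4: no further components; recursion stops.
SUM(amt) = 1 + 1 + 2 + 4 + 4 + 4 + 20 + 16 + 4 = 56.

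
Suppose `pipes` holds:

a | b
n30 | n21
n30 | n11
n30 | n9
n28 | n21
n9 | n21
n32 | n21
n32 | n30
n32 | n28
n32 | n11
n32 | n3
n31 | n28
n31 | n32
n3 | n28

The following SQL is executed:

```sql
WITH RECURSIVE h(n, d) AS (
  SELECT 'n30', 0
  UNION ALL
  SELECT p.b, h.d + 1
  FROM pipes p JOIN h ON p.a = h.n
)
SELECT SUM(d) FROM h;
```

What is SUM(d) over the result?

5

Base: (n30, d=0).
Iteration 1: edges from {n30} -> (n11, d=1), (n21, d=1), (n9, d=1).
Iteration 2: edges from {n11,n21,n9} -> (n21, d=2).
Iteration 3: no outgoing edges from {n21}; recursion stops.
SUM(d) = 0 + 1 + 1 + 1 + 2 = 5.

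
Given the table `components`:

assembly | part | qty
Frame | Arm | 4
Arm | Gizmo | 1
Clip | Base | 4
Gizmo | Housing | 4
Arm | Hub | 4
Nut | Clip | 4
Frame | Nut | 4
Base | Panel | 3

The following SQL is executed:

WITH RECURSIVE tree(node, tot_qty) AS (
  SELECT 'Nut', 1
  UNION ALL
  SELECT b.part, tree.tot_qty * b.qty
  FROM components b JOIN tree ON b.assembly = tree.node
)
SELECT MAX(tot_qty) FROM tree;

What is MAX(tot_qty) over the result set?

48

Base: (Nut, tot_qty=1).
Iteration 1: components of {Nut} -> Clip = 1*4 = 4.
Iteration 2: components of {Clip} -> Base = 4*4 = 16.
Iteration 3: components of {Base} -> Panel = 16*3 = 48.
Iteration 4: no further components; recursion stops.
tot_qty values: 1, 4, 16, 48; the maximum is 48.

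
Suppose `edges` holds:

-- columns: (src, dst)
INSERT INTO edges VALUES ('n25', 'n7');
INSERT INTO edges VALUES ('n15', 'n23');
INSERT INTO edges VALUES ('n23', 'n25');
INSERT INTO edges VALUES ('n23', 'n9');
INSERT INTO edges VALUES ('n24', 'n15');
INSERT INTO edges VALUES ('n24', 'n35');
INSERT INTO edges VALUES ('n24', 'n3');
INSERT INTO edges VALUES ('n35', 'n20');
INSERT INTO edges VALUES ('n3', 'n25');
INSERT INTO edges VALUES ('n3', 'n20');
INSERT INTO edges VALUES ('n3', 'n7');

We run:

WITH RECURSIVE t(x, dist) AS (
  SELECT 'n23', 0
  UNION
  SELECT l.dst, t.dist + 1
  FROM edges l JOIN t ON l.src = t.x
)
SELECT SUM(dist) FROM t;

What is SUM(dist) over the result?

4

Base: (n23, dist=0).
Iteration 1: edges from {n23} -> (n25, dist=1), (n9, dist=1).
Iteration 2: edges from {n25,n9} -> (n7, dist=2).
Iteration 3: no outgoing edges from {n7}; recursion stops.
SUM(dist) = 0 + 1 + 1 + 2 = 4.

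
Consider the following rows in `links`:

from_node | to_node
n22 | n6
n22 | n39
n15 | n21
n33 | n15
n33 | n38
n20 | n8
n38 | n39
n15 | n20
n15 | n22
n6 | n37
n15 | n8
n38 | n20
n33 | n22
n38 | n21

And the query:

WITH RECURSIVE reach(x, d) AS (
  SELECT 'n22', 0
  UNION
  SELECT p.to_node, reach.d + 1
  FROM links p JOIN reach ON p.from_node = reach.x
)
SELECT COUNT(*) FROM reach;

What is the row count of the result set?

4

Base: (n22, d=0).
Iteration 1: edges from {n22} -> (n39, d=1), (n6, d=1).
Iteration 2: edges from {n39,n6} -> (n37, d=2).
Iteration 3: no outgoing edges from {n37}; recursion stops.
Total rows emitted: 4.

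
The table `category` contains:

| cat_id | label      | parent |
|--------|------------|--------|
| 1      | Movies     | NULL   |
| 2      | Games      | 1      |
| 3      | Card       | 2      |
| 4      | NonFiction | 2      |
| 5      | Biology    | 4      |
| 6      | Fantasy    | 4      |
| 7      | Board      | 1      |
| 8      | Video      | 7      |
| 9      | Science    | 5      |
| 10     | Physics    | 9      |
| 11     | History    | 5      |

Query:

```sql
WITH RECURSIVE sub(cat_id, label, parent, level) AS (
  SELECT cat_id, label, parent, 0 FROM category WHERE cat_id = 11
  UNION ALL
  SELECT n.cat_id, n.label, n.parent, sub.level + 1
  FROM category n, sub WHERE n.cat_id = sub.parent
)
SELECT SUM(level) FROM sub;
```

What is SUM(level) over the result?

Base: cat_id=11 (History), parent=5, level 0.
Iteration 1: join on cat_id=5 -> Biology (id 5, parent=4, level 1).
Iteration 2: join on cat_id=4 -> NonFiction (id 4, parent=2, level 2).
Iteration 3: join on cat_id=2 -> Games (id 2, parent=1, level 3).
Iteration 4: join on cat_id=1 -> Movies (id 1, parent=NULL, level 4).
Iteration 5: parent is NULL; no match; recursion stops.
SUM(level) = 0 + 1 + 2 + 3 + 4 = 10.

10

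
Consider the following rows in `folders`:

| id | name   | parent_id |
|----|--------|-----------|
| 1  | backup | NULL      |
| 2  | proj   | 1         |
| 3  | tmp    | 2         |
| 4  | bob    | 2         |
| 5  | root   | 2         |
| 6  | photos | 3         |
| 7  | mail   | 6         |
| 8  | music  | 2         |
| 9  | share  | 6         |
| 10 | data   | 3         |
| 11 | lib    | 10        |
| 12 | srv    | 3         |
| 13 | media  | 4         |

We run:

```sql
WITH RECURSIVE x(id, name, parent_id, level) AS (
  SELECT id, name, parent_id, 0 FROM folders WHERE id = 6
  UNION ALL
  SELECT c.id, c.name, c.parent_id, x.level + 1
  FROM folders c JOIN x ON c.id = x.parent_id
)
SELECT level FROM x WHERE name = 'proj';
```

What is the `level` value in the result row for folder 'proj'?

Base: id=6 (photos), parent_id=3, level 0.
Iteration 1: join on id=3 -> tmp (id 3, parent_id=2, level 1).
Iteration 2: join on id=2 -> proj (id 2, parent_id=1, level 2).
Iteration 3: join on id=1 -> backup (id 1, parent_id=NULL, level 3).
Iteration 4: parent_id is NULL; no match; recursion stops.

2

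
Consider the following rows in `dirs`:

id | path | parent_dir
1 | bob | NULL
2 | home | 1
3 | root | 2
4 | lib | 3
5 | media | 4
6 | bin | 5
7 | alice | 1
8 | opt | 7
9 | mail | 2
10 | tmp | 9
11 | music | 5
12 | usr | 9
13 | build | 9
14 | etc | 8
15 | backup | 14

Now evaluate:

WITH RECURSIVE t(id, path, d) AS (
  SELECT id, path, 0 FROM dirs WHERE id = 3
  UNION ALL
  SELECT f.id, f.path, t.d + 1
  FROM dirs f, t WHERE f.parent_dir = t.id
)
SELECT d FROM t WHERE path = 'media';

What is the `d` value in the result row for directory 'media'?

Base: id=3 (root) at d 0.
Iteration 1: rows with parent_dir in {3} -> lib (id 4, d 1).
Iteration 2: rows with parent_dir in {4} -> media (id 5, d 2).
Iteration 3: rows with parent_dir in {5} -> bin (id 6, d 3), music (id 11, d 3).
Iteration 4: no rows with parent_dir in {6,11}; recursion stops.

2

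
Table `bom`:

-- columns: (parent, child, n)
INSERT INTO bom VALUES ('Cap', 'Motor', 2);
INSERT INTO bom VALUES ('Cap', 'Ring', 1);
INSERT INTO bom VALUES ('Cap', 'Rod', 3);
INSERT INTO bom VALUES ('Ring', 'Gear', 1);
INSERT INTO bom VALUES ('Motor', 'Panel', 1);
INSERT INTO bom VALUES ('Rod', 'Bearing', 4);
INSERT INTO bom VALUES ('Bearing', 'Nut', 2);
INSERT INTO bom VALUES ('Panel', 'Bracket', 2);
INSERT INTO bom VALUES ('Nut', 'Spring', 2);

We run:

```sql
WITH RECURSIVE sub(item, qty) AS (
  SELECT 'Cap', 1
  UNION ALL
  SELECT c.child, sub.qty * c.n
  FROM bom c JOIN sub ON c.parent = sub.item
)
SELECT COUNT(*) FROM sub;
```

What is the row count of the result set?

Base: (Cap, qty=1).
Iteration 1: components of {Cap} -> Motor = 1*2 = 2, Ring = 1*1 = 1, Rod = 1*3 = 3.
Iteration 2: components of {Motor,Ring,Rod} -> Bearing = 3*4 = 12, Gear = 1*1 = 1, Panel = 2*1 = 2.
Iteration 3: components of {Bearing,Gear,Panel} -> Bracket = 2*2 = 4, Nut = 12*2 = 24.
Iteration 4: components of {Bracket,Nut} -> Spring = 24*2 = 48.
Iteration 5: no further components; recursion stops.
Total rows emitted: 10.

10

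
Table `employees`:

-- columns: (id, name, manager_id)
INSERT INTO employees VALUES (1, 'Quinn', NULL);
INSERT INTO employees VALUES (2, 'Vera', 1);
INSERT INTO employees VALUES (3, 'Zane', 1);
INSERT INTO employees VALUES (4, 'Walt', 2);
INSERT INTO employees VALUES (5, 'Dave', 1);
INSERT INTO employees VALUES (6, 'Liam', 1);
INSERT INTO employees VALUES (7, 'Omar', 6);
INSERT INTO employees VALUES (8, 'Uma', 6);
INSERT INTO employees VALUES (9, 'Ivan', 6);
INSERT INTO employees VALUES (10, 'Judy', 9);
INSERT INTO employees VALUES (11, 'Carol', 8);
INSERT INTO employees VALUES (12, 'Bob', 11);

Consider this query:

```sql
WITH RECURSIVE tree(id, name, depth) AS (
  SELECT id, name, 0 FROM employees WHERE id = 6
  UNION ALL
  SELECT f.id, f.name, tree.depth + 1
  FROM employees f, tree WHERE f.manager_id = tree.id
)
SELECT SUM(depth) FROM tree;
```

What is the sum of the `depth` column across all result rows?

10

Base: id=6 (Liam) at depth 0.
Iteration 1: rows with manager_id in {6} -> Omar (id 7, depth 1), Uma (id 8, depth 1), Ivan (id 9, depth 1).
Iteration 2: rows with manager_id in {7,8,9} -> Judy (id 10, depth 2), Carol (id 11, depth 2).
Iteration 3: rows with manager_id in {10,11} -> Bob (id 12, depth 3).
Iteration 4: no rows with manager_id in {12}; recursion stops.
SUM(depth) = 0 + 1 + 1 + 1 + 2 + 2 + 3 = 10.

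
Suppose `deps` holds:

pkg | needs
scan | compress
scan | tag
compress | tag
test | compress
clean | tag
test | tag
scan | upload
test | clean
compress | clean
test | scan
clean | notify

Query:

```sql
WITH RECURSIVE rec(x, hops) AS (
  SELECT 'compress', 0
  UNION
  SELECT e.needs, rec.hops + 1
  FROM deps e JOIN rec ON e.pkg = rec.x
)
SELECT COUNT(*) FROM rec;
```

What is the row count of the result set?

Base: (compress, hops=0).
Iteration 1: edges from {compress} -> (clean, hops=1), (tag, hops=1).
Iteration 2: edges from {clean,tag} -> (notify, hops=2), (tag, hops=2).
Iteration 3: no outgoing edges from {notify,tag}; recursion stops.
Total rows emitted: 5.

5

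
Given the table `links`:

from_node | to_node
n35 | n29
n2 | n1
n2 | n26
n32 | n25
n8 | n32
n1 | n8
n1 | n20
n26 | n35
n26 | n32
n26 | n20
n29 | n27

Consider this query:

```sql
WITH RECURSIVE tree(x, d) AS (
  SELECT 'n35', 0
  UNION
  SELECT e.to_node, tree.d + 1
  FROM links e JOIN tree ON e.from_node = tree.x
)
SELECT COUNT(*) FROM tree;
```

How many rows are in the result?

3

Base: (n35, d=0).
Iteration 1: edges from {n35} -> (n29, d=1).
Iteration 2: edges from {n29} -> (n27, d=2).
Iteration 3: no outgoing edges from {n27}; recursion stops.
Total rows emitted: 3.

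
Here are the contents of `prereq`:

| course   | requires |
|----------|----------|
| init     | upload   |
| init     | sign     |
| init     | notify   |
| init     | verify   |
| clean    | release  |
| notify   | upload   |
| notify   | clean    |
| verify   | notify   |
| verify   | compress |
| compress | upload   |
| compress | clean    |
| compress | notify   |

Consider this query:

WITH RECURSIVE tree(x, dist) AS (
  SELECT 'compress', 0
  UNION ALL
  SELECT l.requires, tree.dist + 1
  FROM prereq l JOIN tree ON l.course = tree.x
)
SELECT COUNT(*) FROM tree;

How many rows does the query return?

8

Base: (compress, dist=0).
Iteration 1: edges from {compress} -> (clean, dist=1), (notify, dist=1), (upload, dist=1).
Iteration 2: edges from {clean,notify,upload} -> (clean, dist=2), (release, dist=2), (upload, dist=2).
Iteration 3: edges from {clean,release,upload} -> (release, dist=3).
Iteration 4: no outgoing edges from {release}; recursion stops.
Total rows emitted: 8.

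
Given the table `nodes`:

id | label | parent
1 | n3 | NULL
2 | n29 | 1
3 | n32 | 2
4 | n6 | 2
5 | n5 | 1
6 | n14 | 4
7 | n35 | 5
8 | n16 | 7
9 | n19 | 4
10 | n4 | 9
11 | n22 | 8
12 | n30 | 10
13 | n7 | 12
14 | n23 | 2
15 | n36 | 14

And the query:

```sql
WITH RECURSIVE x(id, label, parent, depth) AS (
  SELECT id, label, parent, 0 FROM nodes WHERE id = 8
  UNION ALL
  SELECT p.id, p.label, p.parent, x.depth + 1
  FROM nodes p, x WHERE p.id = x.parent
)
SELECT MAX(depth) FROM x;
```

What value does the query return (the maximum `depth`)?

Base: id=8 (n16), parent=7, depth 0.
Iteration 1: join on id=7 -> n35 (id 7, parent=5, depth 1).
Iteration 2: join on id=5 -> n5 (id 5, parent=1, depth 2).
Iteration 3: join on id=1 -> n3 (id 1, parent=NULL, depth 3).
Iteration 4: parent is NULL; no match; recursion stops.
depth values: 0, 1, 2, 3; the maximum is 3.

3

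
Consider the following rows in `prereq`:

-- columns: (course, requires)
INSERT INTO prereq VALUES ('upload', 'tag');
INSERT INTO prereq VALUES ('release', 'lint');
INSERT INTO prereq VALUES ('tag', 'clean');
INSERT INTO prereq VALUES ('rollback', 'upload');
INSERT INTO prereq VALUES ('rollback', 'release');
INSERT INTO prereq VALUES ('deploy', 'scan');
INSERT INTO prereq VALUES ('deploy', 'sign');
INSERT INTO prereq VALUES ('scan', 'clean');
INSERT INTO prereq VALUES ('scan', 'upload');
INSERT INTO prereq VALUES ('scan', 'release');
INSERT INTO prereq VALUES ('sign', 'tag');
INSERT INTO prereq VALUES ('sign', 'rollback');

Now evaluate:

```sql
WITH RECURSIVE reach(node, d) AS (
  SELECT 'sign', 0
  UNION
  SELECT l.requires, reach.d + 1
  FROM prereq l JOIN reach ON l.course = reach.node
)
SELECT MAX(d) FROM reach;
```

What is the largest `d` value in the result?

4

Base: (sign, d=0).
Iteration 1: edges from {sign} -> (rollback, d=1), (tag, d=1).
Iteration 2: edges from {rollback,tag} -> (clean, d=2), (release, d=2), (upload, d=2).
Iteration 3: edges from {clean,release,upload} -> (lint, d=3), (tag, d=3).
Iteration 4: edges from {lint,tag} -> (clean, d=4).
Iteration 5: no outgoing edges from {clean}; recursion stops.
d values: 0, 1, 1, 2, 2, 2, 3, 3, 4; the maximum is 4.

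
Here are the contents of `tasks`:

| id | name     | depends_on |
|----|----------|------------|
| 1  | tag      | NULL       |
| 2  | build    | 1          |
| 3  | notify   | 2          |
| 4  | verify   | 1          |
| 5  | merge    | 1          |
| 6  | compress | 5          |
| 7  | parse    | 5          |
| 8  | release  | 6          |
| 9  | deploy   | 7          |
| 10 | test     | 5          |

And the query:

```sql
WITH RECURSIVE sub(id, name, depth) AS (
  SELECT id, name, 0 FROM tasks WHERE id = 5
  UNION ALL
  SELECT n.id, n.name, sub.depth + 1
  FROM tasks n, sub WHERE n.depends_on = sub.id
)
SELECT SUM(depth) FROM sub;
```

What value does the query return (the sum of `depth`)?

7

Base: id=5 (merge) at depth 0.
Iteration 1: rows with depends_on in {5} -> compress (id 6, depth 1), parse (id 7, depth 1), test (id 10, depth 1).
Iteration 2: rows with depends_on in {6,7,10} -> release (id 8, depth 2), deploy (id 9, depth 2).
Iteration 3: no rows with depends_on in {8,9}; recursion stops.
SUM(depth) = 0 + 1 + 1 + 1 + 2 + 2 = 7.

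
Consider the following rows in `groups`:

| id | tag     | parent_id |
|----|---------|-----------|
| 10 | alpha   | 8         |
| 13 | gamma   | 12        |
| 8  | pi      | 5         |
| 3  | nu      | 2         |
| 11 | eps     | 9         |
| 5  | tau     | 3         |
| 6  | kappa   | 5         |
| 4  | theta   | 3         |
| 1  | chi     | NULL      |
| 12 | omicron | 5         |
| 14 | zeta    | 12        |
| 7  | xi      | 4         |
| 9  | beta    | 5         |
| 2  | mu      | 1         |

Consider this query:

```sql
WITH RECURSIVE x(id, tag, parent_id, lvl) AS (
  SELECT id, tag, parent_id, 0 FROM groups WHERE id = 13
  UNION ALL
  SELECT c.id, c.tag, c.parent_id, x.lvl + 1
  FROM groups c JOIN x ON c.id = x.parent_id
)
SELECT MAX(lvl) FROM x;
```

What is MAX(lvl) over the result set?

Base: id=13 (gamma), parent_id=12, lvl 0.
Iteration 1: join on id=12 -> omicron (id 12, parent_id=5, lvl 1).
Iteration 2: join on id=5 -> tau (id 5, parent_id=3, lvl 2).
Iteration 3: join on id=3 -> nu (id 3, parent_id=2, lvl 3).
Iteration 4: join on id=2 -> mu (id 2, parent_id=1, lvl 4).
Iteration 5: join on id=1 -> chi (id 1, parent_id=NULL, lvl 5).
Iteration 6: parent_id is NULL; no match; recursion stops.
lvl values: 0, 1, 2, 3, 4, 5; the maximum is 5.

5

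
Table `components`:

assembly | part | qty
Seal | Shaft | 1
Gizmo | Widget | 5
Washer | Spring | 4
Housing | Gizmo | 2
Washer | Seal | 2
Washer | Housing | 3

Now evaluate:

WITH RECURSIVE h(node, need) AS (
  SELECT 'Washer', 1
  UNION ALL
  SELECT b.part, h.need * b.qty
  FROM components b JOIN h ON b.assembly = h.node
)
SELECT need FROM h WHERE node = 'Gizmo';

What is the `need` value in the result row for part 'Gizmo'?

Base: (Washer, need=1).
Iteration 1: components of {Washer} -> Housing = 1*3 = 3, Seal = 1*2 = 2, Spring = 1*4 = 4.
Iteration 2: components of {Housing,Seal,Spring} -> Gizmo = 3*2 = 6, Shaft = 2*1 = 2.
Iteration 3: components of {Gizmo,Shaft} -> Widget = 6*5 = 30.
Iteration 4: no further components; recursion stops.

6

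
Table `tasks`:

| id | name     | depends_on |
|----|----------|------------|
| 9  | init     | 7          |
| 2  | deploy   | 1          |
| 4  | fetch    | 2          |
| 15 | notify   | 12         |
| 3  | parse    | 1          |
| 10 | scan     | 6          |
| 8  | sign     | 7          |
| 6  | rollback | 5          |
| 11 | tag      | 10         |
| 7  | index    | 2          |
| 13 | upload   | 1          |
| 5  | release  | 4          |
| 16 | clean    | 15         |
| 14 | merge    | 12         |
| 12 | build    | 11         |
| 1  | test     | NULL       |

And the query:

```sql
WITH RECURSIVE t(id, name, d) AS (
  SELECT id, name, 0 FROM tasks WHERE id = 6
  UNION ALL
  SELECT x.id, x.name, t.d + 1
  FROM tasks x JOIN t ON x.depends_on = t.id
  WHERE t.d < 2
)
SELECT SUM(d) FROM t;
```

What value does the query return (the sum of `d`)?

Base: id=6 (rollback) at d 0.
Iteration 1: rows with depends_on in {6} -> scan (id 10, d 1).
Iteration 2: rows with depends_on in {10} -> tag (id 11, d 2).
Iteration 3: d < 2 fails for all current rows; recursion stops.
SUM(d) = 0 + 1 + 2 = 3.

3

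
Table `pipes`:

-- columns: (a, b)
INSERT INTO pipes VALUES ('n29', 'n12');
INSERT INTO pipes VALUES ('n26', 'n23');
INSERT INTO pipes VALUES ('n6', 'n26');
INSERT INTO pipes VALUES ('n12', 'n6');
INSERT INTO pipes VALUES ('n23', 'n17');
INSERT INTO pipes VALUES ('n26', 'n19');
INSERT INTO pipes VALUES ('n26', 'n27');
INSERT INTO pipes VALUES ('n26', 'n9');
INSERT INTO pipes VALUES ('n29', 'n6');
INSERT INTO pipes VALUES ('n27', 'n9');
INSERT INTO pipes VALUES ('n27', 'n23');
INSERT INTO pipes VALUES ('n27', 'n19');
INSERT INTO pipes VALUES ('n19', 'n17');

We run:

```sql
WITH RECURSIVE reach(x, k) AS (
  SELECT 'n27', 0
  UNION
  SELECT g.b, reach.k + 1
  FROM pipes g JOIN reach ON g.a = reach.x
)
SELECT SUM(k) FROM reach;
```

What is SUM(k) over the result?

5

Base: (n27, k=0).
Iteration 1: edges from {n27} -> (n19, k=1), (n23, k=1), (n9, k=1).
Iteration 2: edges from {n19,n23,n9} -> (n17, k=2). [UNION drops 1 duplicate row(s)]
Iteration 3: no outgoing edges from {n17}; recursion stops.
SUM(k) = 0 + 1 + 1 + 1 + 2 = 5.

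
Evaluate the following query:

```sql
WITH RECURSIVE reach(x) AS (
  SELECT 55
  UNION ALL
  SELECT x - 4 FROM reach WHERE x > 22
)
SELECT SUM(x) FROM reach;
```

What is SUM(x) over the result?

Base: x=55.
Iteration 1: 55 > 22 holds -> x = 55 - 4 = 51.
Iteration 2: 51 > 22 holds -> x = 51 - 4 = 47.
Iteration 3: 47 > 22 holds -> x = 47 - 4 = 43.
Iteration 4: 43 > 22 holds -> x = 43 - 4 = 39.
Iteration 5: 39 > 22 holds -> x = 39 - 4 = 35.
Iteration 6: 35 > 22 holds -> x = 35 - 4 = 31.
Iteration 7: 31 > 22 holds -> x = 31 - 4 = 27.
Iteration 8: 27 > 22 holds -> x = 27 - 4 = 23.
Iteration 9: 23 > 22 holds -> x = 23 - 4 = 19.
Iteration 10: 19 > 22 fails; recursion stops.
SUM(x) = 55 + 51 + 47 + 43 + 39 + 35 + 31 + 27 + 23 + 19 = 370.

370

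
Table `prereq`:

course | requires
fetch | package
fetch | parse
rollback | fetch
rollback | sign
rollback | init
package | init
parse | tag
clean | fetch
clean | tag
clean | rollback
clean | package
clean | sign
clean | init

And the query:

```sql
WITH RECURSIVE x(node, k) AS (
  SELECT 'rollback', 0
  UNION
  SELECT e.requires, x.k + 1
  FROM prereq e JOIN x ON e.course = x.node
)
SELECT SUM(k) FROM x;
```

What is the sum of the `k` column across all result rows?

13

Base: (rollback, k=0).
Iteration 1: edges from {rollback} -> (fetch, k=1), (init, k=1), (sign, k=1).
Iteration 2: edges from {fetch,init,sign} -> (package, k=2), (parse, k=2).
Iteration 3: edges from {package,parse} -> (init, k=3), (tag, k=3).
Iteration 4: no outgoing edges from {init,tag}; recursion stops.
SUM(k) = 0 + 1 + 1 + 1 + 2 + 2 + 3 + 3 = 13.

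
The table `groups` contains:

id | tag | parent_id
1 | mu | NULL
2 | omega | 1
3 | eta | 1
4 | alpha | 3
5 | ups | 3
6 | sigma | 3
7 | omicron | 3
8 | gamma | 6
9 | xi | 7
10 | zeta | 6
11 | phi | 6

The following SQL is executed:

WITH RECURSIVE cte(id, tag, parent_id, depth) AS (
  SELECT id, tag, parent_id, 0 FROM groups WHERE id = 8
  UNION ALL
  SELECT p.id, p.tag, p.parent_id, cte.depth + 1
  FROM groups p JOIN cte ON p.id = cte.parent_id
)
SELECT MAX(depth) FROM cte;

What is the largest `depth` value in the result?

3

Base: id=8 (gamma), parent_id=6, depth 0.
Iteration 1: join on id=6 -> sigma (id 6, parent_id=3, depth 1).
Iteration 2: join on id=3 -> eta (id 3, parent_id=1, depth 2).
Iteration 3: join on id=1 -> mu (id 1, parent_id=NULL, depth 3).
Iteration 4: parent_id is NULL; no match; recursion stops.
depth values: 0, 1, 2, 3; the maximum is 3.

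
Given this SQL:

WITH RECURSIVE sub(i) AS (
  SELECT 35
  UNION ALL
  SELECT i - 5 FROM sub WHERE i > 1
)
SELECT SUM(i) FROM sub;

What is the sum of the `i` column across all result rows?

Base: i=35.
Iteration 1: 35 > 1 holds -> i = 35 - 5 = 30.
Iteration 2: 30 > 1 holds -> i = 30 - 5 = 25.
Iteration 3: 25 > 1 holds -> i = 25 - 5 = 20.
Iteration 4: 20 > 1 holds -> i = 20 - 5 = 15.
Iteration 5: 15 > 1 holds -> i = 15 - 5 = 10.
Iteration 6: 10 > 1 holds -> i = 10 - 5 = 5.
Iteration 7: 5 > 1 holds -> i = 5 - 5 = 0.
Iteration 8: 0 > 1 fails; recursion stops.
SUM(i) = 35 + 30 + 25 + 20 + 15 + 10 + 5 + 0 = 140.

140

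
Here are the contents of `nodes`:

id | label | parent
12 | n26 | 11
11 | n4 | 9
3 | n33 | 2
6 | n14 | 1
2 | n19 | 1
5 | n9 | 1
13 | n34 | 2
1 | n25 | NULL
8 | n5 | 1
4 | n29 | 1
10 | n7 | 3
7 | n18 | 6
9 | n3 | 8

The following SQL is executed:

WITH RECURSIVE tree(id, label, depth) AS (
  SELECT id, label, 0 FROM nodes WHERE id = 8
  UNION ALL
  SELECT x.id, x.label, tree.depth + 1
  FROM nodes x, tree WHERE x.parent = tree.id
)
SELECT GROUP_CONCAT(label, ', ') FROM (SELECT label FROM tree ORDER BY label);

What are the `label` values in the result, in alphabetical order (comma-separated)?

Base: id=8 (n5) at depth 0.
Iteration 1: rows with parent in {8} -> n3 (id 9, depth 1).
Iteration 2: rows with parent in {9} -> n4 (id 11, depth 2).
Iteration 3: rows with parent in {11} -> n26 (id 12, depth 3).
Iteration 4: no rows with parent in {12}; recursion stops.

n26, n3, n4, n5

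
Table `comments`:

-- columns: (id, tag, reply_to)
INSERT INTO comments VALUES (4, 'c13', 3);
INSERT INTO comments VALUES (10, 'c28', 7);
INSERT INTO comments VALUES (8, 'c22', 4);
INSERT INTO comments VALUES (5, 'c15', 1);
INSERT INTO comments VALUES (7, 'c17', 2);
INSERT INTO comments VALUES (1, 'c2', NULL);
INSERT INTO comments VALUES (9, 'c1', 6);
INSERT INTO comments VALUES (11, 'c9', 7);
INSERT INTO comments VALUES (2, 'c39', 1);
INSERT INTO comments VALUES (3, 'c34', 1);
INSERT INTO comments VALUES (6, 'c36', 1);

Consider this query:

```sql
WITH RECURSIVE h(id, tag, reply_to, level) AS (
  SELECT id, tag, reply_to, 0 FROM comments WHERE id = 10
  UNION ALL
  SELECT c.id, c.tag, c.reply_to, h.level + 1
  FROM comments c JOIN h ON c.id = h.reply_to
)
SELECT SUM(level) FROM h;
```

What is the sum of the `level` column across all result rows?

Base: id=10 (c28), reply_to=7, level 0.
Iteration 1: join on id=7 -> c17 (id 7, reply_to=2, level 1).
Iteration 2: join on id=2 -> c39 (id 2, reply_to=1, level 2).
Iteration 3: join on id=1 -> c2 (id 1, reply_to=NULL, level 3).
Iteration 4: reply_to is NULL; no match; recursion stops.
SUM(level) = 0 + 1 + 2 + 3 = 6.

6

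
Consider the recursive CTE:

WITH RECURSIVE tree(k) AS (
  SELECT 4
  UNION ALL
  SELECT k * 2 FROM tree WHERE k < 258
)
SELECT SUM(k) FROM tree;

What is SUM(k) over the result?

Base: k=4.
Iteration 1: 4 < 258 holds -> k = 4 * 2 = 8.
Iteration 2: 8 < 258 holds -> k = 8 * 2 = 16.
Iteration 3: 16 < 258 holds -> k = 16 * 2 = 32.
Iteration 4: 32 < 258 holds -> k = 32 * 2 = 64.
Iteration 5: 64 < 258 holds -> k = 64 * 2 = 128.
Iteration 6: 128 < 258 holds -> k = 128 * 2 = 256.
Iteration 7: 256 < 258 holds -> k = 256 * 2 = 512.
Iteration 8: 512 < 258 fails; recursion stops.
SUM(k) = 4 + 8 + 16 + 32 + 64 + 128 + 256 + 512 = 1020.

1020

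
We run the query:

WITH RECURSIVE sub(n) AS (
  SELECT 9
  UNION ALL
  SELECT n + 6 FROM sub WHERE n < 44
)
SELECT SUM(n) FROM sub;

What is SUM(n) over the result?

189

Base: n=9.
Iteration 1: 9 < 44 holds -> n = 9 + 6 = 15.
Iteration 2: 15 < 44 holds -> n = 15 + 6 = 21.
Iteration 3: 21 < 44 holds -> n = 21 + 6 = 27.
Iteration 4: 27 < 44 holds -> n = 27 + 6 = 33.
Iteration 5: 33 < 44 holds -> n = 33 + 6 = 39.
Iteration 6: 39 < 44 holds -> n = 39 + 6 = 45.
Iteration 7: 45 < 44 fails; recursion stops.
SUM(n) = 9 + 15 + 21 + 27 + 33 + 39 + 45 = 189.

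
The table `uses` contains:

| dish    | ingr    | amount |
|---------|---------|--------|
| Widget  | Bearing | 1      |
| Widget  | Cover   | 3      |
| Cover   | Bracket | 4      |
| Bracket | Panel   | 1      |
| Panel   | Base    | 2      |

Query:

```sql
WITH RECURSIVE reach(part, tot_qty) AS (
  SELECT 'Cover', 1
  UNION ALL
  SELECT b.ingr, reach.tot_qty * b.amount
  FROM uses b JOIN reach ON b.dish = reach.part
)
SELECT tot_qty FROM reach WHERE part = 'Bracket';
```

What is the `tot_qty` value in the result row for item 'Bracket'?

4

Base: (Cover, tot_qty=1).
Iteration 1: components of {Cover} -> Bracket = 1*4 = 4.
Iteration 2: components of {Bracket} -> Panel = 4*1 = 4.
Iteration 3: components of {Panel} -> Base = 4*2 = 8.
Iteration 4: no further components; recursion stops.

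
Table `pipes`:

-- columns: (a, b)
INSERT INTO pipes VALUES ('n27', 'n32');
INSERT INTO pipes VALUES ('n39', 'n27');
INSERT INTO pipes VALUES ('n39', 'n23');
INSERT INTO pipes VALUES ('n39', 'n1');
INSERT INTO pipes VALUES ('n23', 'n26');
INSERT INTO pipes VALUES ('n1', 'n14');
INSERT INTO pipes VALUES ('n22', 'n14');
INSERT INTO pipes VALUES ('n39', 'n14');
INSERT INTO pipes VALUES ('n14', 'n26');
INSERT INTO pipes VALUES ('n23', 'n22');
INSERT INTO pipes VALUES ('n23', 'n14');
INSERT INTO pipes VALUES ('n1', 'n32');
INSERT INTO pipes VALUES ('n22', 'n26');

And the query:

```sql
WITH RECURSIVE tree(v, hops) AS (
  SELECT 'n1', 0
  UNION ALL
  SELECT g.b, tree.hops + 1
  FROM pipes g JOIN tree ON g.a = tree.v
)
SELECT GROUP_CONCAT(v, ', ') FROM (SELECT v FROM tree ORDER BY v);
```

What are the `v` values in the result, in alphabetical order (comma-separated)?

Base: (n1, hops=0).
Iteration 1: edges from {n1} -> (n14, hops=1), (n32, hops=1).
Iteration 2: edges from {n14,n32} -> (n26, hops=2).
Iteration 3: no outgoing edges from {n26}; recursion stops.

n1, n14, n26, n32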